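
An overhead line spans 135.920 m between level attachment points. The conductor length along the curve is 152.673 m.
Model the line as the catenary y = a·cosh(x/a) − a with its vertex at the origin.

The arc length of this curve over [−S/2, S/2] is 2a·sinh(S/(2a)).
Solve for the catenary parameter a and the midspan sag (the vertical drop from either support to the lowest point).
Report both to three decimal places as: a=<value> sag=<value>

a=80.448 sag=30.454

seed: a₀ = √(S³/(24(L−S))) = √(135.920³/(24·16.753)) = 79.026570
iter 1: u=0.859964  f(a)=+6.305e-01  f'(a)=-4.562e-01  a ← 79.026570 − (+6.305e-01/-4.562e-01) = 80.408692
iter 2: u=0.845182  f(a)=+1.692e-02  f'(a)=-4.320e-01  a ← 80.408692 − (+1.692e-02/-4.320e-01) = 80.447861
iter 3: u=0.844771  f(a)=+1.293e-05  f'(a)=-4.313e-01  a ← 80.447861 − (+1.293e-05/-4.313e-01) = 80.447891
iter 4: u=0.844770  f(a)=+7.560e-12  f'(a)=-4.313e-01  a ← 80.447891 − (+7.560e-12/-4.313e-01) = 80.447891
converged: |Δa| < 1e-12 after 4 iterations
sag = a·(cosh(S/(2a)) − 1) = 80.447891·(cosh(0.844770) − 1) = 30.453526
T_max/T_min = cosh(S/(2a)) = 1.378550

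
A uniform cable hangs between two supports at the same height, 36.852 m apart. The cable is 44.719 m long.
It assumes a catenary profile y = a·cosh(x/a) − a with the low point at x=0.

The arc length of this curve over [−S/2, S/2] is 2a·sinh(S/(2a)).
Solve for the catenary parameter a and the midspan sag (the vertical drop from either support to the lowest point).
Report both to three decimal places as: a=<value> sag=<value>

a=16.779 sag=11.176

seed: a₀ = √(S³/(24(L−S))) = √(36.852³/(24·7.867)) = 16.281012
iter 1: u=1.131748  f(a)=+5.195e-01  f'(a)=-1.096e+00  a ← 16.281012 − (+5.195e-01/-1.096e+00) = 16.754984
iter 2: u=1.099732  f(a)=+2.355e-02  f'(a)=-9.987e-01  a ← 16.754984 − (+2.355e-02/-9.987e-01) = 16.778563
iter 3: u=1.098187  f(a)=+5.347e-05  f'(a)=-9.941e-01  a ← 16.778563 − (+5.347e-05/-9.941e-01) = 16.778617
iter 4: u=1.098183  f(a)=+2.771e-10  f'(a)=-9.941e-01  a ← 16.778617 − (+2.771e-10/-9.941e-01) = 16.778617
iter 5: u=1.098183  f(a)=-7.105e-15  f'(a)=-9.941e-01  a ← 16.778617 − (-7.105e-15/-9.941e-01) = 16.778617
converged: |Δa| < 1e-12 after 5 iterations
sag = a·(cosh(S/(2a)) − 1) = 16.778617·(cosh(1.098183) − 1) = 11.176154
T_max/T_min = cosh(S/(2a)) = 1.666095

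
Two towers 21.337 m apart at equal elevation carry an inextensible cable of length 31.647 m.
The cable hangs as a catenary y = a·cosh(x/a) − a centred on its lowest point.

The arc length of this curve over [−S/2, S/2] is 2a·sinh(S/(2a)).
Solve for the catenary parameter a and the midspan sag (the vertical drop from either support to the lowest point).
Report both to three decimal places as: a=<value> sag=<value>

seed: a₀ = √(S³/(24(L−S))) = √(21.337³/(24·10.310)) = 6.265635
iter 1: u=1.702701  f(a)=+1.602e+00  f'(a)=-4.349e+00  a ← 6.265635 − (+1.602e+00/-4.349e+00) = 6.633957
iter 2: u=1.608165  f(a)=+1.521e-01  f'(a)=-3.559e+00  a ← 6.633957 − (+1.521e-01/-3.559e+00) = 6.676697
iter 3: u=1.597871  f(a)=+1.690e-03  f'(a)=-3.481e+00  a ← 6.676697 − (+1.690e-03/-3.481e+00) = 6.677182
iter 4: u=1.597755  f(a)=+2.135e-07  f'(a)=-3.480e+00  a ← 6.677182 − (+2.135e-07/-3.480e+00) = 6.677182
iter 5: u=1.597755  f(a)=+3.553e-15  f'(a)=-3.480e+00  a ← 6.677182 − (+3.553e-15/-3.480e+00) = 6.677182
converged: |Δa| < 1e-12 after 5 iterations
sag = a·(cosh(S/(2a)) − 1) = 6.677182·(cosh(1.597755) − 1) = 10.497448
T_max/T_min = cosh(S/(2a)) = 2.572137

a=6.677 sag=10.497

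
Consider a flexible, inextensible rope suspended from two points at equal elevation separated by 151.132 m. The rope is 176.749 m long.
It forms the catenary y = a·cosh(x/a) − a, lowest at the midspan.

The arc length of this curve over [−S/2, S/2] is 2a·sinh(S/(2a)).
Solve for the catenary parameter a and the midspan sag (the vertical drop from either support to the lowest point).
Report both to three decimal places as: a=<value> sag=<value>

seed: a₀ = √(S³/(24(L−S))) = √(151.132³/(24·25.617)) = 74.931580
iter 1: u=1.008467  f(a)=+1.335e+00  f'(a)=-7.559e-01  a ← 74.931580 − (+1.335e+00/-7.559e-01) = 76.697294
iter 2: u=0.985250  f(a)=+4.863e-02  f'(a)=-7.017e-01  a ← 76.697294 − (+4.863e-02/-7.017e-01) = 76.766601
iter 3: u=0.984360  f(a)=+6.998e-05  f'(a)=-6.997e-01  a ← 76.766601 − (+6.998e-05/-6.997e-01) = 76.766701
iter 4: u=0.984359  f(a)=+1.454e-10  f'(a)=-6.997e-01  a ← 76.766701 − (+1.454e-10/-6.997e-01) = 76.766701
iter 5: u=0.984359  f(a)=+2.842e-14  f'(a)=-6.997e-01  a ← 76.766701 − (+2.842e-14/-6.997e-01) = 76.766701
converged: |Δa| < 1e-12 after 5 iterations
sag = a·(cosh(S/(2a)) − 1) = 76.766701·(cosh(0.984359) − 1) = 40.293876
T_max/T_min = cosh(S/(2a)) = 1.524887

a=76.767 sag=40.294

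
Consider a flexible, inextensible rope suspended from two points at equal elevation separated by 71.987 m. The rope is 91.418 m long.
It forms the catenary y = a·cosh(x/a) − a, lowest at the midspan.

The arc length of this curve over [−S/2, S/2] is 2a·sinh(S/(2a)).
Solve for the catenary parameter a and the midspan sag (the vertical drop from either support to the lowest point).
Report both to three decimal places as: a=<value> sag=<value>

seed: a₀ = √(S³/(24(L−S))) = √(71.987³/(24·19.431)) = 28.283159
iter 1: u=1.272612  f(a)=+1.636e+00  f'(a)=-1.610e+00  a ← 28.283159 − (+1.636e+00/-1.610e+00) = 29.299122
iter 2: u=1.228484  f(a)=+9.226e-02  f'(a)=-1.433e+00  a ← 29.299122 − (+9.226e-02/-1.433e+00) = 29.363508
iter 3: u=1.225790  f(a)=+3.324e-04  f'(a)=-1.423e+00  a ← 29.363508 − (+3.324e-04/-1.423e+00) = 29.363741
iter 4: u=1.225780  f(a)=+4.349e-09  f'(a)=-1.423e+00  a ← 29.363741 − (+4.349e-09/-1.423e+00) = 29.363741
iter 5: u=1.225780  f(a)=-1.421e-14  f'(a)=-1.423e+00  a ← 29.363741 − (-1.421e-14/-1.423e+00) = 29.363741
converged: |Δa| < 1e-12 after 5 iterations
sag = a·(cosh(S/(2a)) − 1) = 29.363741·(cosh(1.225780) − 1) = 24.964354
T_max/T_min = cosh(S/(2a)) = 1.850176

a=29.364 sag=24.964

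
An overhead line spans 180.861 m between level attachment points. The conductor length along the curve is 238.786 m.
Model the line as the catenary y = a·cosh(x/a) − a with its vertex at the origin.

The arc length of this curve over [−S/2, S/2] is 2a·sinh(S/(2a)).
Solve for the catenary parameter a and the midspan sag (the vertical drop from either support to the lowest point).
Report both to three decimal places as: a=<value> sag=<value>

seed: a₀ = √(S³/(24(L−S))) = √(180.861³/(24·57.925)) = 65.234712
iter 1: u=1.386233  f(a)=+5.827e+00  f'(a)=-2.141e+00  a ← 65.234712 − (+5.827e+00/-2.141e+00) = 67.955842
iter 2: u=1.330724  f(a)=+3.844e-01  f'(a)=-1.867e+00  a ← 67.955842 − (+3.844e-01/-1.867e+00) = 68.161713
iter 3: u=1.326705  f(a)=+1.935e-03  f'(a)=-1.849e+00  a ← 68.161713 − (+1.935e-03/-1.849e+00) = 68.162759
iter 4: u=1.326685  f(a)=+4.954e-08  f'(a)=-1.849e+00  a ← 68.162759 − (+4.954e-08/-1.849e+00) = 68.162759
iter 5: u=1.326685  f(a)=+2.842e-14  f'(a)=-1.849e+00  a ← 68.162759 − (+2.842e-14/-1.849e+00) = 68.162759
converged: |Δa| < 1e-12 after 5 iterations
sag = a·(cosh(S/(2a)) − 1) = 68.162759·(cosh(1.326685) − 1) = 69.317604
T_max/T_min = cosh(S/(2a)) = 2.016942

a=68.163 sag=69.318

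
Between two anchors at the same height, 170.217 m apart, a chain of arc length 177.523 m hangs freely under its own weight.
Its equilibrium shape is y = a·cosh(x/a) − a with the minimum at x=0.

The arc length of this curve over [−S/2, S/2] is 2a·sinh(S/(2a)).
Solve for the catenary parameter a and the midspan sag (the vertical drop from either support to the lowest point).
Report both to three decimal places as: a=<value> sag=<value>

seed: a₀ = √(S³/(24(L−S))) = √(170.217³/(24·7.306)) = 167.709994
iter 1: u=0.507474  f(a)=+9.465e-02  f'(a)=-8.939e-02  a ← 167.709994 − (+9.465e-02/-8.939e-02) = 168.768876
iter 2: u=0.504290  f(a)=+9.039e-04  f'(a)=-8.769e-02  a ← 168.768876 − (+9.039e-04/-8.769e-02) = 168.779185
iter 3: u=0.504259  f(a)=+8.421e-08  f'(a)=-8.767e-02  a ← 168.779185 − (+8.421e-08/-8.767e-02) = 168.779185
iter 4: u=0.504259  f(a)=-2.842e-14  f'(a)=-8.767e-02  a ← 168.779185 − (-2.842e-14/-8.767e-02) = 168.779185
converged: |Δa| < 1e-12 after 4 iterations
sag = a·(cosh(S/(2a)) − 1) = 168.779185·(cosh(0.504259) − 1) = 21.916953
T_max/T_min = cosh(S/(2a)) = 1.129856

a=168.779 sag=21.917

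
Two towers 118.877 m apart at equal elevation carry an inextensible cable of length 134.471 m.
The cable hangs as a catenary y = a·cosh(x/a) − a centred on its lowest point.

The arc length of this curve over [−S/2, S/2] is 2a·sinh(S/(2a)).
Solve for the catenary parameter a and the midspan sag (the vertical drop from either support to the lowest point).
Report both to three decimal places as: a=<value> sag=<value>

a=68.278 sag=27.547

seed: a₀ = √(S³/(24(L−S))) = √(118.877³/(24·15.594)) = 66.998082
iter 1: u=0.887167  f(a)=+6.253e-01  f'(a)=-5.032e-01  a ← 66.998082 − (+6.253e-01/-5.032e-01) = 68.240759
iter 2: u=0.871012  f(a)=+1.782e-02  f'(a)=-4.749e-01  a ← 68.240759 − (+1.782e-02/-4.749e-01) = 68.278287
iter 3: u=0.870533  f(a)=+1.542e-05  f'(a)=-4.741e-01  a ← 68.278287 − (+1.542e-05/-4.741e-01) = 68.278320
iter 4: u=0.870533  f(a)=+1.154e-11  f'(a)=-4.741e-01  a ← 68.278320 − (+1.154e-11/-4.741e-01) = 68.278320
converged: |Δa| < 1e-12 after 4 iterations
sag = a·(cosh(S/(2a)) − 1) = 68.278320·(cosh(0.870533) − 1) = 27.547258
T_max/T_min = cosh(S/(2a)) = 1.403455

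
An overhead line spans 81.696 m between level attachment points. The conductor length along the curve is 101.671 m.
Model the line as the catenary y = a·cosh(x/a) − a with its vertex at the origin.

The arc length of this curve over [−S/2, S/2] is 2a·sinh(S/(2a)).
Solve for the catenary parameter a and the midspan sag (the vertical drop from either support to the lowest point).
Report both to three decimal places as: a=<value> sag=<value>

seed: a₀ = √(S³/(24(L−S))) = √(81.696³/(24·19.975)) = 33.725017
iter 1: u=1.211208  f(a)=+1.517e+00  f'(a)=-1.368e+00  a ← 33.725017 − (+1.517e+00/-1.368e+00) = 34.834474
iter 2: u=1.172631  f(a)=+7.810e-02  f'(a)=-1.230e+00  a ← 34.834474 − (+7.810e-02/-1.230e+00) = 34.897955
iter 3: u=1.170498  f(a)=+2.317e-04  f'(a)=-1.223e+00  a ← 34.897955 − (+2.317e-04/-1.223e+00) = 34.898145
iter 4: u=1.170492  f(a)=+2.053e-09  f'(a)=-1.223e+00  a ← 34.898145 − (+2.053e-09/-1.223e+00) = 34.898145
iter 5: u=1.170492  f(a)=+1.421e-14  f'(a)=-1.223e+00  a ← 34.898145 − (+1.421e-14/-1.223e+00) = 34.898145
converged: |Δa| < 1e-12 after 5 iterations
sag = a·(cosh(S/(2a)) − 1) = 34.898145·(cosh(1.170492) − 1) = 26.763258
T_max/T_min = cosh(S/(2a)) = 1.766896

a=34.898 sag=26.763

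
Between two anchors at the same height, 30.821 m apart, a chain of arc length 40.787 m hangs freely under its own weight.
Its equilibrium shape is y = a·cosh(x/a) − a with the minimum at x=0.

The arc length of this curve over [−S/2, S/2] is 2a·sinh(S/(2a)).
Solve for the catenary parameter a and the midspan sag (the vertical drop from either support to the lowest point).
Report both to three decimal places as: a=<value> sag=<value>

seed: a₀ = √(S³/(24(L−S))) = √(30.821³/(24·9.966)) = 11.063793
iter 1: u=1.392877  f(a)=+1.013e+00  f'(a)=-2.176e+00  a ← 11.063793 − (+1.013e+00/-2.176e+00) = 11.529120
iter 2: u=1.336659  f(a)=+6.739e-02  f'(a)=-1.895e+00  a ← 11.529120 − (+6.739e-02/-1.895e+00) = 11.564676
iter 3: u=1.332549  f(a)=+3.455e-04  f'(a)=-1.876e+00  a ← 11.564676 − (+3.455e-04/-1.876e+00) = 11.564860
iter 4: u=1.332528  f(a)=+9.185e-09  f'(a)=-1.876e+00  a ← 11.564860 − (+9.185e-09/-1.876e+00) = 11.564860
iter 5: u=1.332528  f(a)=-1.421e-14  f'(a)=-1.876e+00  a ← 11.564860 − (-1.421e-14/-1.876e+00) = 11.564860
converged: |Δa| < 1e-12 after 5 iterations
sag = a·(cosh(S/(2a)) − 1) = 11.564860·(cosh(1.332528) − 1) = 11.879560
T_max/T_min = cosh(S/(2a)) = 2.027212

a=11.565 sag=11.880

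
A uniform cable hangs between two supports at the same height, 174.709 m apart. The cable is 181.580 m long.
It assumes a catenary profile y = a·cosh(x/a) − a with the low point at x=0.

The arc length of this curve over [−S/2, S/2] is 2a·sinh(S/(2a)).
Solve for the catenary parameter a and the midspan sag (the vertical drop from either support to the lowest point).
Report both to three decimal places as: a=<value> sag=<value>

a=180.879 sag=21.507

seed: a₀ = √(S³/(24(L−S))) = √(174.709³/(24·6.871)) = 179.828003
iter 1: u=0.485767  f(a)=+8.152e-02  f'(a)=-7.824e-02  a ← 179.828003 − (+8.152e-02/-7.824e-02) = 180.870034
iter 2: u=0.482968  f(a)=+7.140e-04  f'(a)=-7.687e-02  a ← 180.870034 − (+7.140e-04/-7.687e-02) = 180.879323
iter 3: u=0.482944  f(a)=+5.585e-08  f'(a)=-7.686e-02  a ← 180.879323 − (+5.585e-08/-7.686e-02) = 180.879324
iter 4: u=0.482944  f(a)=+2.842e-14  f'(a)=-7.686e-02  a ← 180.879324 − (+2.842e-14/-7.686e-02) = 180.879324
converged: |Δa| < 1e-12 after 4 iterations
sag = a·(cosh(S/(2a)) − 1) = 180.879324·(cosh(0.482944) − 1) = 21.506827
T_max/T_min = cosh(S/(2a)) = 1.118902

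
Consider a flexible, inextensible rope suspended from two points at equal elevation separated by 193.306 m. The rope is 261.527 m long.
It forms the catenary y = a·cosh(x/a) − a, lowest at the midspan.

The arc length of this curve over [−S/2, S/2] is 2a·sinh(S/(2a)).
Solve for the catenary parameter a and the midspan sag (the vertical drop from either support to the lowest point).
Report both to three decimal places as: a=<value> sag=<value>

a=69.685 sag=78.487

seed: a₀ = √(S³/(24(L−S))) = √(193.306³/(24·68.221)) = 66.420683
iter 1: u=1.455164  f(a)=+7.598e+00  f'(a)=-2.523e+00  a ← 66.420683 − (+7.598e+00/-2.523e+00) = 69.431686
iter 2: u=1.392059  f(a)=+5.472e-01  f'(a)=-2.172e+00  a ← 69.431686 − (+5.472e-01/-2.172e+00) = 69.683634
iter 3: u=1.387026  f(a)=+3.325e-03  f'(a)=-2.146e+00  a ← 69.683634 − (+3.325e-03/-2.146e+00) = 69.685184
iter 4: u=1.386995  f(a)=+1.244e-07  f'(a)=-2.145e+00  a ← 69.685184 − (+1.244e-07/-2.145e+00) = 69.685184
iter 5: u=1.386995  f(a)=+0.000e+00  f'(a)=-2.145e+00  a ← 69.685184 − (+0.000e+00/-2.145e+00) = 69.685184
converged: |Δa| < 1e-12 after 5 iterations
sag = a·(cosh(S/(2a)) − 1) = 69.685184·(cosh(1.386995) − 1) = 78.487411
T_max/T_min = cosh(S/(2a)) = 2.126314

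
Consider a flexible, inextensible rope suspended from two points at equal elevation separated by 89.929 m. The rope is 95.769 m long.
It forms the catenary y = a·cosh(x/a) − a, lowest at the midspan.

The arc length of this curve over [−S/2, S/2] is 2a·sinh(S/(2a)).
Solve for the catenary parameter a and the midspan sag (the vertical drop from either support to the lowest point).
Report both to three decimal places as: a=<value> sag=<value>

seed: a₀ = √(S³/(24(L−S))) = √(89.929³/(24·5.840)) = 72.034012
iter 1: u=0.624212  f(a)=+1.148e-01  f'(a)=-1.686e-01  a ← 72.034012 − (+1.148e-01/-1.686e-01) = 72.715323
iter 2: u=0.618363  f(a)=+1.650e-03  f'(a)=-1.637e-01  a ← 72.715323 − (+1.650e-03/-1.637e-01) = 72.725397
iter 3: u=0.618278  f(a)=+3.514e-07  f'(a)=-1.637e-01  a ← 72.725397 − (+3.514e-07/-1.637e-01) = 72.725399
iter 4: u=0.618278  f(a)=+1.421e-14  f'(a)=-1.637e-01  a ← 72.725399 − (+1.421e-14/-1.637e-01) = 72.725399
converged: |Δa| < 1e-12 after 4 iterations
sag = a·(cosh(S/(2a)) − 1) = 72.725399·(cosh(0.618278) − 1) = 14.348759
T_max/T_min = cosh(S/(2a)) = 1.197301

a=72.725 sag=14.349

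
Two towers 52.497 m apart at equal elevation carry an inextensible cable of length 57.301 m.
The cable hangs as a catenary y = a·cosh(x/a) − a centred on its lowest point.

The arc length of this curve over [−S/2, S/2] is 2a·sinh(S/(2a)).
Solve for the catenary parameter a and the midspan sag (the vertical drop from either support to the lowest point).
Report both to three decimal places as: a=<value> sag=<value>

a=35.900 sag=10.031

seed: a₀ = √(S³/(24(L−S))) = √(52.497³/(24·4.804)) = 35.423756
iter 1: u=0.740986  f(a)=+1.336e-01  f'(a)=-2.864e-01  a ← 35.423756 − (+1.336e-01/-2.864e-01) = 35.890283
iter 2: u=0.731354  f(a)=+2.686e-03  f'(a)=-2.750e-01  a ← 35.890283 − (+2.686e-03/-2.750e-01) = 35.900048
iter 3: u=0.731155  f(a)=+1.134e-06  f'(a)=-2.748e-01  a ← 35.900048 − (+1.134e-06/-2.748e-01) = 35.900052
iter 4: u=0.731155  f(a)=+2.132e-13  f'(a)=-2.748e-01  a ← 35.900052 − (+2.132e-13/-2.748e-01) = 35.900052
converged: |Δa| < 1e-12 after 4 iterations
sag = a·(cosh(S/(2a)) − 1) = 35.900052·(cosh(0.731155) − 1) = 10.031036
T_max/T_min = cosh(S/(2a)) = 1.279416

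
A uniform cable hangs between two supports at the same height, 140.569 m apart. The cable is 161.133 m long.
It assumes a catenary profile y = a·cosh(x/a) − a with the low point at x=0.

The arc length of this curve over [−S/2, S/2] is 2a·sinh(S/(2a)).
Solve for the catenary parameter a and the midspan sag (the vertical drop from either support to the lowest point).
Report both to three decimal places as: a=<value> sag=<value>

seed: a₀ = √(S³/(24(L−S))) = √(140.569³/(24·20.564)) = 75.019629
iter 1: u=0.936881  f(a)=+9.216e-01  f'(a)=-5.979e-01  a ← 75.019629 − (+9.216e-01/-5.979e-01) = 76.561053
iter 2: u=0.918019  f(a)=+2.917e-02  f'(a)=-5.606e-01  a ← 76.561053 − (+2.917e-02/-5.606e-01) = 76.613089
iter 3: u=0.917395  f(a)=+3.134e-05  f'(a)=-5.594e-01  a ← 76.613089 − (+3.134e-05/-5.594e-01) = 76.613145
iter 4: u=0.917395  f(a)=+3.629e-11  f'(a)=-5.594e-01  a ← 76.613145 − (+3.629e-11/-5.594e-01) = 76.613145
converged: |Δa| < 1e-12 after 4 iterations
sag = a·(cosh(S/(2a)) − 1) = 76.613145·(cosh(0.917395) − 1) = 34.564798
T_max/T_min = cosh(S/(2a)) = 1.451160

a=76.613 sag=34.565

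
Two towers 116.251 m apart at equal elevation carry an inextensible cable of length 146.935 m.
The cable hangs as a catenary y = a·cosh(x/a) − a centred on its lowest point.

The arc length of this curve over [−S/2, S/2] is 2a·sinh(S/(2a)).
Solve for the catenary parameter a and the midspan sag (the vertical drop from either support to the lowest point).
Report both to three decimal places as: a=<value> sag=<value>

a=47.916 sag=39.796

seed: a₀ = √(S³/(24(L−S))) = √(116.251³/(24·30.684)) = 46.188455
iter 1: u=1.258442  f(a)=+2.523e+00  f'(a)=-1.551e+00  a ← 46.188455 − (+2.523e+00/-1.551e+00) = 47.815035
iter 2: u=1.215632  f(a)=+1.394e-01  f'(a)=-1.384e+00  a ← 47.815035 − (+1.394e-01/-1.384e+00) = 47.915759
iter 3: u=1.213077  f(a)=+4.807e-04  f'(a)=-1.375e+00  a ← 47.915759 − (+4.807e-04/-1.375e+00) = 47.916109
iter 4: u=1.213068  f(a)=+5.759e-09  f'(a)=-1.375e+00  a ← 47.916109 − (+5.759e-09/-1.375e+00) = 47.916109
iter 5: u=1.213068  f(a)=-2.842e-14  f'(a)=-1.375e+00  a ← 47.916109 − (-2.842e-14/-1.375e+00) = 47.916109
converged: |Δa| < 1e-12 after 5 iterations
sag = a·(cosh(S/(2a)) − 1) = 47.916109·(cosh(1.213068) − 1) = 39.796074
T_max/T_min = cosh(S/(2a)) = 1.830536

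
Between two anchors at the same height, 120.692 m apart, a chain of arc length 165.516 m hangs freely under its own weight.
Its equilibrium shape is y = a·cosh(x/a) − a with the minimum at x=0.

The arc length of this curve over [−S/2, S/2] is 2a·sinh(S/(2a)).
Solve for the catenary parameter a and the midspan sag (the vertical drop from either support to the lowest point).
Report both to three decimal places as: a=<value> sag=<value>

a=42.509 sag=50.528

seed: a₀ = √(S³/(24(L−S))) = √(120.692³/(24·44.824)) = 40.425630
iter 1: u=1.492766  f(a)=+5.268e+00  f'(a)=-2.753e+00  a ← 40.425630 − (+5.268e+00/-2.753e+00) = 42.339175
iter 2: u=1.425299  f(a)=+3.971e-01  f'(a)=-2.352e+00  a ← 42.339175 − (+3.971e-01/-2.352e+00) = 42.508011
iter 3: u=1.419638  f(a)=+2.664e-03  f'(a)=-2.321e+00  a ← 42.508011 − (+2.664e-03/-2.321e+00) = 42.509158
iter 4: u=1.419600  f(a)=+1.216e-07  f'(a)=-2.320e+00  a ← 42.509158 − (+1.216e-07/-2.320e+00) = 42.509158
iter 5: u=1.419600  f(a)=+0.000e+00  f'(a)=-2.320e+00  a ← 42.509158 − (+0.000e+00/-2.320e+00) = 42.509158
converged: |Δa| < 1e-12 after 5 iterations
sag = a·(cosh(S/(2a)) − 1) = 42.509158·(cosh(1.419600) − 1) = 50.528012
T_max/T_min = cosh(S/(2a)) = 2.188638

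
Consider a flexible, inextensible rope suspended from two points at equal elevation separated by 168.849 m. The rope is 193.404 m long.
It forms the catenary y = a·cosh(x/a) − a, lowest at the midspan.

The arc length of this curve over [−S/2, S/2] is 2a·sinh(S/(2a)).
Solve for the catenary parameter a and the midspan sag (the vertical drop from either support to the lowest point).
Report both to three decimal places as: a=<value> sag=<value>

seed: a₀ = √(S³/(24(L−S))) = √(168.849³/(24·24.555)) = 90.379961
iter 1: u=0.934106  f(a)=+1.094e+00  f'(a)=-5.923e-01  a ← 90.379961 − (+1.094e+00/-5.923e-01) = 92.226714
iter 2: u=0.915402  f(a)=+3.442e-02  f'(a)=-5.555e-01  a ← 92.226714 − (+3.442e-02/-5.555e-01) = 92.288680
iter 3: u=0.914787  f(a)=+3.655e-05  f'(a)=-5.544e-01  a ← 92.288680 − (+3.655e-05/-5.544e-01) = 92.288746
iter 4: u=0.914787  f(a)=+4.127e-11  f'(a)=-5.544e-01  a ← 92.288746 − (+4.127e-11/-5.544e-01) = 92.288746
converged: |Δa| < 1e-12 after 4 iterations
sag = a·(cosh(S/(2a)) − 1) = 92.288746·(cosh(0.914787) − 1) = 41.384323
T_max/T_min = cosh(S/(2a)) = 1.448422

a=92.289 sag=41.384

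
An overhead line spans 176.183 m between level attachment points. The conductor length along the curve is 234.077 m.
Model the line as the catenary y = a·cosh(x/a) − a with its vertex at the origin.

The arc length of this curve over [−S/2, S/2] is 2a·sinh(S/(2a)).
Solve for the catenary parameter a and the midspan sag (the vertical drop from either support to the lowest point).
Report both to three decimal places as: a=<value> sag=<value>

a=65.621 sag=68.558

seed: a₀ = √(S³/(24(L−S))) = √(176.183³/(24·57.894)) = 62.736979
iter 1: u=1.404140  f(a)=+5.983e+00  f'(a)=-2.236e+00  a ← 62.736979 − (+5.983e+00/-2.236e+00) = 65.412475
iter 2: u=1.346708  f(a)=+4.040e-01  f'(a)=-1.943e+00  a ← 65.412475 − (+4.040e-01/-1.943e+00) = 65.620356
iter 3: u=1.342442  f(a)=+2.137e-03  f'(a)=-1.923e+00  a ← 65.620356 − (+2.137e-03/-1.923e+00) = 65.621467
iter 4: u=1.342419  f(a)=+6.051e-08  f'(a)=-1.923e+00  a ← 65.621467 − (+6.051e-08/-1.923e+00) = 65.621467
iter 5: u=1.342419  f(a)=+2.842e-14  f'(a)=-1.923e+00  a ← 65.621467 − (+2.842e-14/-1.923e+00) = 65.621467
converged: |Δa| < 1e-12 after 5 iterations
sag = a·(cosh(S/(2a)) − 1) = 65.621467·(cosh(1.342419) − 1) = 68.558216
T_max/T_min = cosh(S/(2a)) = 2.044753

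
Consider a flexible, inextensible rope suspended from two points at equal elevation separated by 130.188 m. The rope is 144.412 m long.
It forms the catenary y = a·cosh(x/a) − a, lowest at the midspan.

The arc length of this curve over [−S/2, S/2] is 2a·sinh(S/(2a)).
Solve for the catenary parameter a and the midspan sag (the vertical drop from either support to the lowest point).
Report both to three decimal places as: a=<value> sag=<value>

a=81.683 sag=27.339

seed: a₀ = √(S³/(24(L−S))) = √(130.188³/(24·14.224)) = 80.397018
iter 1: u=0.809657  f(a)=+4.736e-01  f'(a)=-3.776e-01  a ← 80.397018 − (+4.736e-01/-3.776e-01) = 81.651201
iter 2: u=0.797220  f(a)=+1.131e-02  f'(a)=-3.597e-01  a ← 81.651201 − (+1.131e-02/-3.597e-01) = 81.682637
iter 3: u=0.796914  f(a)=+6.799e-06  f'(a)=-3.593e-01  a ← 81.682637 − (+6.799e-06/-3.593e-01) = 81.682656
iter 4: u=0.796913  f(a)=+2.473e-12  f'(a)=-3.593e-01  a ← 81.682656 − (+2.473e-12/-3.593e-01) = 81.682656
converged: |Δa| < 1e-12 after 4 iterations
sag = a·(cosh(S/(2a)) − 1) = 81.682656·(cosh(0.796913) − 1) = 27.339189
T_max/T_min = cosh(S/(2a)) = 1.334700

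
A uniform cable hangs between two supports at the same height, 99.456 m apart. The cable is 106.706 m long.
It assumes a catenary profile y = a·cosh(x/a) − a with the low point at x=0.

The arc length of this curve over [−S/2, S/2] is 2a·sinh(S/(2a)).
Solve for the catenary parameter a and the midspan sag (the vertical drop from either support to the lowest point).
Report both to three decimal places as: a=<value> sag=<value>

seed: a₀ = √(S³/(24(L−S))) = √(99.456³/(24·7.250)) = 75.192038
iter 1: u=0.661347  f(a)=+1.602e-01  f'(a)=-2.014e-01  a ← 75.192038 − (+1.602e-01/-2.014e-01) = 75.987499
iter 2: u=0.654423  f(a)=+2.578e-03  f'(a)=-1.950e-01  a ← 75.987499 − (+2.578e-03/-1.950e-01) = 76.000721
iter 3: u=0.654310  f(a)=+6.916e-07  f'(a)=-1.949e-01  a ← 76.000721 − (+6.916e-07/-1.949e-01) = 76.000724
iter 4: u=0.654310  f(a)=+5.684e-14  f'(a)=-1.949e-01  a ← 76.000724 − (+5.684e-14/-1.949e-01) = 76.000724
converged: |Δa| < 1e-12 after 4 iterations
sag = a·(cosh(S/(2a)) − 1) = 76.000724·(cosh(0.654310) − 1) = 16.857516
T_max/T_min = cosh(S/(2a)) = 1.221807

a=76.001 sag=16.858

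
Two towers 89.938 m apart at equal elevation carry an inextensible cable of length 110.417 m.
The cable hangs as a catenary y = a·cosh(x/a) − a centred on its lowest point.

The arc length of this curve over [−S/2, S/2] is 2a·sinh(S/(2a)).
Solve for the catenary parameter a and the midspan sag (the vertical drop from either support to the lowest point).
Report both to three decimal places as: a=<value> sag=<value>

seed: a₀ = √(S³/(24(L−S))) = √(89.938³/(24·20.479)) = 38.472893
iter 1: u=1.168849  f(a)=+1.445e+00  f'(a)=-1.217e+00  a ← 38.472893 − (+1.445e+00/-1.217e+00) = 39.660182
iter 2: u=1.133858  f(a)=+6.960e-02  f'(a)=-1.103e+00  a ← 39.660182 − (+6.960e-02/-1.103e+00) = 39.723306
iter 3: u=1.132056  f(a)=+1.795e-04  f'(a)=-1.097e+00  a ← 39.723306 − (+1.795e-04/-1.097e+00) = 39.723469
iter 4: u=1.132051  f(a)=+1.201e-09  f'(a)=-1.097e+00  a ← 39.723469 − (+1.201e-09/-1.097e+00) = 39.723469
iter 5: u=1.132051  f(a)=-1.421e-14  f'(a)=-1.097e+00  a ← 39.723469 − (-1.421e-14/-1.097e+00) = 39.723469
converged: |Δa| < 1e-12 after 5 iterations
sag = a·(cosh(S/(2a)) − 1) = 39.723469·(cosh(1.132051) − 1) = 28.290739
T_max/T_min = cosh(S/(2a)) = 1.712192

a=39.723 sag=28.291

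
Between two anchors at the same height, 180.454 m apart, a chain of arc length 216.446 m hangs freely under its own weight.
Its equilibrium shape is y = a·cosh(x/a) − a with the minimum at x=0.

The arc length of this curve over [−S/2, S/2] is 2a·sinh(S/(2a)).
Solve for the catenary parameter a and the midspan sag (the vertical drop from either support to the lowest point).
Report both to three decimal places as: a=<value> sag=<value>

a=84.841 sag=52.674

seed: a₀ = √(S³/(24(L−S))) = √(180.454³/(24·35.992)) = 82.478577
iter 1: u=1.093945  f(a)=+2.216e+00  f'(a)=-9.818e-01  a ← 82.478577 − (+2.216e+00/-9.818e-01) = 84.735730
iter 2: u=1.064805  f(a)=+9.422e-02  f'(a)=-8.999e-01  a ← 84.735730 − (+9.422e-02/-8.999e-01) = 84.840437
iter 3: u=1.063491  f(a)=+1.871e-04  f'(a)=-8.963e-01  a ← 84.840437 − (+1.871e-04/-8.963e-01) = 84.840646
iter 4: u=1.063488  f(a)=+7.410e-10  f'(a)=-8.963e-01  a ← 84.840646 − (+7.410e-10/-8.963e-01) = 84.840646
iter 5: u=1.063488  f(a)=-2.842e-14  f'(a)=-8.963e-01  a ← 84.840646 − (-2.842e-14/-8.963e-01) = 84.840646
converged: |Δa| < 1e-12 after 5 iterations
sag = a·(cosh(S/(2a)) − 1) = 84.840646·(cosh(1.063488) − 1) = 52.673546
T_max/T_min = cosh(S/(2a)) = 1.620853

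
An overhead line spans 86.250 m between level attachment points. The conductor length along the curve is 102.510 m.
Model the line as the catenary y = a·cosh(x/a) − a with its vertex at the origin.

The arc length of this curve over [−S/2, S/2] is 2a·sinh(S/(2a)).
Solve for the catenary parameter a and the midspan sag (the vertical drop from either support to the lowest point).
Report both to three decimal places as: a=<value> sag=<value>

a=41.648 sag=24.394

seed: a₀ = √(S³/(24(L−S))) = √(86.250³/(24·16.260)) = 40.548311
iter 1: u=1.063546  f(a)=+9.448e-01  f'(a)=-8.965e-01  a ← 40.548311 − (+9.448e-01/-8.965e-01) = 41.602192
iter 2: u=1.036604  f(a)=+3.809e-02  f'(a)=-8.255e-01  a ← 41.602192 − (+3.809e-02/-8.255e-01) = 41.648329
iter 3: u=1.035456  f(a)=+6.765e-05  f'(a)=-8.226e-01  a ← 41.648329 − (+6.765e-05/-8.226e-01) = 41.648411
iter 4: u=1.035454  f(a)=+2.143e-10  f'(a)=-8.226e-01  a ← 41.648411 − (+2.143e-10/-8.226e-01) = 41.648411
iter 5: u=1.035454  f(a)=-2.842e-14  f'(a)=-8.226e-01  a ← 41.648411 − (-2.842e-14/-8.226e-01) = 41.648411
converged: |Δa| < 1e-12 after 5 iterations
sag = a·(cosh(S/(2a)) − 1) = 41.648411·(cosh(1.035454) − 1) = 24.394493
T_max/T_min = cosh(S/(2a)) = 1.585724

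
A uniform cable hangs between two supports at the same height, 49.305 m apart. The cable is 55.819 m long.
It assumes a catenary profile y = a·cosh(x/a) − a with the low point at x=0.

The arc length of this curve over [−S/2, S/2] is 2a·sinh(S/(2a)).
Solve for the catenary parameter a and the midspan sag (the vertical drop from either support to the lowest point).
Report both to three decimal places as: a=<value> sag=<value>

a=28.222 sag=11.470

seed: a₀ = √(S³/(24(L−S))) = √(49.305³/(24·6.514)) = 27.688979
iter 1: u=0.890336  f(a)=+2.631e-01  f'(a)=-5.089e-01  a ← 27.688979 − (+2.631e-01/-5.089e-01) = 28.206013
iter 2: u=0.874016  f(a)=+7.550e-03  f'(a)=-4.801e-01  a ← 28.206013 − (+7.550e-03/-4.801e-01) = 28.221742
iter 3: u=0.873529  f(a)=+6.625e-06  f'(a)=-4.792e-01  a ← 28.221742 − (+6.625e-06/-4.792e-01) = 28.221755
iter 4: u=0.873528  f(a)=+5.102e-12  f'(a)=-4.792e-01  a ← 28.221755 − (+5.102e-12/-4.792e-01) = 28.221755
converged: |Δa| < 1e-12 after 4 iterations
sag = a·(cosh(S/(2a)) − 1) = 28.221755·(cosh(0.873528) − 1) = 11.469650
T_max/T_min = cosh(S/(2a)) = 1.406412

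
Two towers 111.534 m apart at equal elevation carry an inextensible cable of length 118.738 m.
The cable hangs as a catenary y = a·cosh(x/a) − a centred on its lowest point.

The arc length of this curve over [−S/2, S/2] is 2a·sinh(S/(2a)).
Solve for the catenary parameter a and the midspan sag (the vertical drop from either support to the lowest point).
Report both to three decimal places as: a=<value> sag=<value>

seed: a₀ = √(S³/(24(L−S))) = √(111.534³/(24·7.204)) = 89.581523
iter 1: u=0.622528  f(a)=+1.409e-01  f'(a)=-1.672e-01  a ← 89.581523 − (+1.409e-01/-1.672e-01) = 90.424369
iter 2: u=0.616725  f(a)=+2.013e-03  f'(a)=-1.624e-01  a ← 90.424369 − (+2.013e-03/-1.624e-01) = 90.436764
iter 3: u=0.616641  f(a)=+4.242e-07  f'(a)=-1.623e-01  a ← 90.436764 − (+4.242e-07/-1.623e-01) = 90.436767
iter 4: u=0.616641  f(a)=+4.263e-14  f'(a)=-1.623e-01  a ← 90.436767 − (+4.263e-14/-1.623e-01) = 90.436767
converged: |Δa| < 1e-12 after 4 iterations
sag = a·(cosh(S/(2a)) − 1) = 90.436767·(cosh(0.616641) − 1) = 17.745889
T_max/T_min = cosh(S/(2a)) = 1.196224

a=90.437 sag=17.746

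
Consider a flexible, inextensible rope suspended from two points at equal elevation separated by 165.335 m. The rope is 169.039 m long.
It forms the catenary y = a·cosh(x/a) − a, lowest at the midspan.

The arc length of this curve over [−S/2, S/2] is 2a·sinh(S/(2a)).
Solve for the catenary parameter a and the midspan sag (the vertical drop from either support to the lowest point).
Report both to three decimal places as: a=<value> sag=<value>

a=226.233 sag=15.273

seed: a₀ = √(S³/(24(L−S))) = √(165.335³/(24·3.704)) = 225.478995
iter 1: u=0.366631  f(a)=+2.497e-02  f'(a)=-3.330e-02  a ← 225.478995 − (+2.497e-02/-3.330e-02) = 226.229005
iter 2: u=0.365415  f(a)=+1.252e-04  f'(a)=-3.297e-02  a ← 226.229005 − (+1.252e-04/-3.297e-02) = 226.232802
iter 3: u=0.365409  f(a)=+3.179e-09  f'(a)=-3.296e-02  a ← 226.232802 − (+3.179e-09/-3.296e-02) = 226.232802
iter 4: u=0.365409  f(a)=-2.842e-14  f'(a)=-3.296e-02  a ← 226.232802 − (-2.842e-14/-3.296e-02) = 226.232802
converged: |Δa| < 1e-12 after 4 iterations
sag = a·(cosh(S/(2a)) − 1) = 226.232802·(cosh(0.365409) − 1) = 15.272532
T_max/T_min = cosh(S/(2a)) = 1.067508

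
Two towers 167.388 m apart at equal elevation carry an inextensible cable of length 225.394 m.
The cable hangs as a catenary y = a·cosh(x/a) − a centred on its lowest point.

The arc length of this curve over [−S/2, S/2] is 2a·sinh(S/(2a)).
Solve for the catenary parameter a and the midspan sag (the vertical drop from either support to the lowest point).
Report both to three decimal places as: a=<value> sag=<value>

seed: a₀ = √(S³/(24(L−S))) = √(167.388³/(24·58.006)) = 58.042272
iter 1: u=1.441949  f(a)=+6.338e+00  f'(a)=-2.446e+00  a ← 58.042272 − (+6.338e+00/-2.446e+00) = 60.632872
iter 2: u=1.380340  f(a)=+4.490e-01  f'(a)=-2.111e+00  a ← 60.632872 − (+4.490e-01/-2.111e+00) = 60.845573
iter 3: u=1.375515  f(a)=+2.634e-03  f'(a)=-2.086e+00  a ← 60.845573 − (+2.634e-03/-2.086e+00) = 60.846835
iter 4: u=1.375486  f(a)=+9.178e-08  f'(a)=-2.086e+00  a ← 60.846835 − (+9.178e-08/-2.086e+00) = 60.846835
iter 5: u=1.375486  f(a)=+0.000e+00  f'(a)=-2.086e+00  a ← 60.846835 − (+0.000e+00/-2.086e+00) = 60.846835
converged: |Δa| < 1e-12 after 5 iterations
sag = a·(cosh(S/(2a)) − 1) = 60.846835·(cosh(1.375486) − 1) = 67.227171
T_max/T_min = cosh(S/(2a)) = 2.104859

a=60.847 sag=67.227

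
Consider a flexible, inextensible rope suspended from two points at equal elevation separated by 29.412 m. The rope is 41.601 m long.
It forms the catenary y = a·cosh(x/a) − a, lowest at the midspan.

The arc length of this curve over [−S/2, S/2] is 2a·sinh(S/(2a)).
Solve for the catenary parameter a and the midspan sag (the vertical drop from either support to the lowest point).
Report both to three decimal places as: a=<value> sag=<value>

seed: a₀ = √(S³/(24(L−S))) = √(29.412³/(24·12.189)) = 9.326038
iter 1: u=1.576875  f(a)=+1.608e+00  f'(a)=-3.324e+00  a ← 9.326038 − (+1.608e+00/-3.324e+00) = 9.809826
iter 2: u=1.499109  f(a)=+1.336e-01  f'(a)=-2.793e+00  a ← 9.809826 − (+1.336e-01/-2.793e+00) = 9.857668
iter 3: u=1.491834  f(a)=+1.107e-03  f'(a)=-2.747e+00  a ← 9.857668 − (+1.107e-03/-2.747e+00) = 9.858071
iter 4: u=1.491773  f(a)=+7.737e-08  f'(a)=-2.746e+00  a ← 9.858071 − (+7.737e-08/-2.746e+00) = 9.858071
iter 5: u=1.491773  f(a)=+1.421e-14  f'(a)=-2.746e+00  a ← 9.858071 − (+1.421e-14/-2.746e+00) = 9.858071
converged: |Δa| < 1e-12 after 5 iterations
sag = a·(cosh(S/(2a)) − 1) = 9.858071·(cosh(1.491773) − 1) = 13.160234
T_max/T_min = cosh(S/(2a)) = 2.334970

a=9.858 sag=13.160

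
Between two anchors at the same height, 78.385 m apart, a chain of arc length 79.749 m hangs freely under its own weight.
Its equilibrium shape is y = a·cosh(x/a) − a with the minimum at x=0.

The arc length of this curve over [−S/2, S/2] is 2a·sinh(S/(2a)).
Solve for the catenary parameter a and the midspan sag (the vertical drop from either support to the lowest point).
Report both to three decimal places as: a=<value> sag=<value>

seed: a₀ = √(S³/(24(L−S))) = √(78.385³/(24·1.364)) = 121.293251
iter 1: u=0.323122  f(a)=+7.138e-03  f'(a)=-2.273e-02  a ← 121.293251 − (+7.138e-03/-2.273e-02) = 121.607347
iter 2: u=0.322287  f(a)=+2.782e-05  f'(a)=-2.255e-02  a ← 121.607347 − (+2.782e-05/-2.255e-02) = 121.608581
iter 3: u=0.322284  f(a)=+4.264e-10  f'(a)=-2.255e-02  a ← 121.608581 − (+4.264e-10/-2.255e-02) = 121.608581
iter 4: u=0.322284  f(a)=+1.421e-14  f'(a)=-2.255e-02  a ← 121.608581 − (+1.421e-14/-2.255e-02) = 121.608581
converged: |Δa| < 1e-12 after 4 iterations
sag = a·(cosh(S/(2a)) − 1) = 121.608581·(cosh(0.322284) − 1) = 6.370412
T_max/T_min = cosh(S/(2a)) = 1.052385

a=121.609 sag=6.370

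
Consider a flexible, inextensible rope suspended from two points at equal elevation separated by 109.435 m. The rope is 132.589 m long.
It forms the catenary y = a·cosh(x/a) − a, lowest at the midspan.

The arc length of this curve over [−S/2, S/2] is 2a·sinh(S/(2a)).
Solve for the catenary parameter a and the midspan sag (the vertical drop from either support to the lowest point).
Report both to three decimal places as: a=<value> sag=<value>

a=50.036 sag=33.022

seed: a₀ = √(S³/(24(L−S))) = √(109.435³/(24·23.154)) = 48.564143
iter 1: u=1.126706  f(a)=+1.515e+00  f'(a)=-1.080e+00  a ← 48.564143 − (+1.515e+00/-1.080e+00) = 49.966530
iter 2: u=1.095083  f(a)=+6.810e-02  f'(a)=-9.851e-01  a ← 49.966530 − (+6.810e-02/-9.851e-01) = 50.035657
iter 3: u=1.093570  f(a)=+1.519e-04  f'(a)=-9.807e-01  a ← 50.035657 − (+1.519e-04/-9.807e-01) = 50.035812
iter 4: u=1.093567  f(a)=+7.601e-10  f'(a)=-9.807e-01  a ← 50.035812 − (+7.601e-10/-9.807e-01) = 50.035812
iter 5: u=1.093567  f(a)=+0.000e+00  f'(a)=-9.807e-01  a ← 50.035812 − (+0.000e+00/-9.807e-01) = 50.035812
converged: |Δa| < 1e-12 after 5 iterations
sag = a·(cosh(S/(2a)) − 1) = 50.035812·(cosh(1.093567) − 1) = 33.021657
T_max/T_min = cosh(S/(2a)) = 1.659960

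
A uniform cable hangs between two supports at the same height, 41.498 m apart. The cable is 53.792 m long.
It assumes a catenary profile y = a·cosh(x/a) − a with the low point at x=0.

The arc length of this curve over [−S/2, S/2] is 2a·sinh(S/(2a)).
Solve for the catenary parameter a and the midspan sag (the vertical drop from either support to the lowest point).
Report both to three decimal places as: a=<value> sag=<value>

seed: a₀ = √(S³/(24(L−S))) = √(41.498³/(24·12.294)) = 15.562828
iter 1: u=1.333241  f(a)=+1.140e+00  f'(a)=-1.879e+00  a ← 15.562828 − (+1.140e+00/-1.879e+00) = 16.169503
iter 2: u=1.283218  f(a)=+7.005e-02  f'(a)=-1.655e+00  a ← 16.169503 − (+7.005e-02/-1.655e+00) = 16.211839
iter 3: u=1.279867  f(a)=+3.028e-04  f'(a)=-1.640e+00  a ← 16.211839 − (+3.028e-04/-1.640e+00) = 16.212024
iter 4: u=1.279853  f(a)=+5.712e-09  f'(a)=-1.640e+00  a ← 16.212024 − (+5.712e-09/-1.640e+00) = 16.212024
iter 5: u=1.279853  f(a)=+2.132e-14  f'(a)=-1.640e+00  a ← 16.212024 − (+2.132e-14/-1.640e+00) = 16.212024
converged: |Δa| < 1e-12 after 5 iterations
sag = a·(cosh(S/(2a)) − 1) = 16.212024·(cosh(1.279853) − 1) = 15.192188
T_max/T_min = cosh(S/(2a)) = 1.937094

a=16.212 sag=15.192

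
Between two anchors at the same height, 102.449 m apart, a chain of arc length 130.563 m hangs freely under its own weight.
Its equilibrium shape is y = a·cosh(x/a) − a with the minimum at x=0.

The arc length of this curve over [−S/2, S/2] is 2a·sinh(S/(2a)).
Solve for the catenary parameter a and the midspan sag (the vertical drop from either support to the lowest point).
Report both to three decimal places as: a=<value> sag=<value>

a=41.470 sag=35.870

seed: a₀ = √(S³/(24(L−S))) = √(102.449³/(24·28.114)) = 39.920378
iter 1: u=1.283167  f(a)=+2.407e+00  f'(a)=-1.654e+00  a ← 39.920378 − (+2.407e+00/-1.654e+00) = 41.375430
iter 2: u=1.238042  f(a)=+1.379e-01  f'(a)=-1.470e+00  a ← 41.375430 − (+1.379e-01/-1.470e+00) = 41.469232
iter 3: u=1.235241  f(a)=+5.131e-04  f'(a)=-1.459e+00  a ← 41.469232 − (+5.131e-04/-1.459e+00) = 41.469583
iter 4: u=1.235231  f(a)=+7.164e-09  f'(a)=-1.459e+00  a ← 41.469583 − (+7.164e-09/-1.459e+00) = 41.469583
iter 5: u=1.235231  f(a)=-2.842e-14  f'(a)=-1.459e+00  a ← 41.469583 − (-2.842e-14/-1.459e+00) = 41.469583
converged: |Δa| < 1e-12 after 5 iterations
sag = a·(cosh(S/(2a)) − 1) = 41.469583·(cosh(1.235231) − 1) = 35.869932
T_max/T_min = cosh(S/(2a)) = 1.864970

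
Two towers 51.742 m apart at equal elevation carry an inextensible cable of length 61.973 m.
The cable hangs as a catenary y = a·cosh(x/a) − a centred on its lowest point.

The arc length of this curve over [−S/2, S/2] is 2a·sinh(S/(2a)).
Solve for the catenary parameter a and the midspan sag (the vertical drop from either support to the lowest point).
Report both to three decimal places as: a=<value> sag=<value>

seed: a₀ = √(S³/(24(L−S))) = √(51.742³/(24·10.231)) = 23.751998
iter 1: u=1.089214  f(a)=+6.243e-01  f'(a)=-9.681e-01  a ← 23.751998 − (+6.243e-01/-9.681e-01) = 24.396883
iter 2: u=1.060422  f(a)=+2.633e-02  f'(a)=-8.880e-01  a ← 24.396883 − (+2.633e-02/-8.880e-01) = 24.426533
iter 3: u=1.059135  f(a)=+5.140e-05  f'(a)=-8.846e-01  a ← 24.426533 − (+5.140e-05/-8.846e-01) = 24.426591
iter 4: u=1.059133  f(a)=+1.967e-10  f'(a)=-8.845e-01  a ← 24.426591 − (+1.967e-10/-8.845e-01) = 24.426591
iter 5: u=1.059133  f(a)=+1.421e-14  f'(a)=-8.845e-01  a ← 24.426591 − (+1.421e-14/-8.845e-01) = 24.426591
converged: |Δa| < 1e-12 after 5 iterations
sag = a·(cosh(S/(2a)) − 1) = 24.426591·(cosh(1.059133) − 1) = 15.029987
T_max/T_min = cosh(S/(2a)) = 1.615312

a=24.427 sag=15.030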